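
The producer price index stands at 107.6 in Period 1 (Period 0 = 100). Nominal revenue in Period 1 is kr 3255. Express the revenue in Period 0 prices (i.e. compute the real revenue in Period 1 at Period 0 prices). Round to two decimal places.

3025.09

Real = Nominal ÷ (Index/100) = 3255 ÷ (107.6/100)
     = 3255 ÷ 1.076 = 3025.0929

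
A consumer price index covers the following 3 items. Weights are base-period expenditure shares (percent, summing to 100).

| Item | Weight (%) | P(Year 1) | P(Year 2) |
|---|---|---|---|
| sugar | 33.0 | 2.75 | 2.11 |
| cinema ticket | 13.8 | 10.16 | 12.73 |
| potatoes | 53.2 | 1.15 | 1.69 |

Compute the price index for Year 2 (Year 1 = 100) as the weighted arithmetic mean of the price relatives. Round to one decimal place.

sugar: 33.0 × (2.11/2.75) = 33.0 × 0.767273 = 25.3200
cinema ticket: 13.8 × (12.73/10.16) = 13.8 × 1.252953 = 17.2907
potatoes: 53.2 × (1.69/1.15) = 53.2 × 1.469565 = 78.1809
Index = Σ wᵢ·(p₁ᵢ/p₀ᵢ) = 25.3200 + 17.2907 + 78.1809 = 120.7916

120.8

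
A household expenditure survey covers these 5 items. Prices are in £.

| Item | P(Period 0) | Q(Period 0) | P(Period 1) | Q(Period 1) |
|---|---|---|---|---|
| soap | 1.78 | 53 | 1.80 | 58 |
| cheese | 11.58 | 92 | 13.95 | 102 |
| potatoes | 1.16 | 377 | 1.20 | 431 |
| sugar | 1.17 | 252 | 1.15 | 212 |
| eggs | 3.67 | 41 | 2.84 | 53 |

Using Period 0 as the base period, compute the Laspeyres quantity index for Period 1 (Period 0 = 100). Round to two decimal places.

Laspeyres quantity index uses base-period prices as weights.
ΣP(Period 0)·Q(Period 1) = 1.78×58 + 11.58×102 + 1.16×431 + 1.17×212 + 3.67×53 = 103.24 + 1181.16 + 499.96 + 248.04 + 194.51 = 2226.91
ΣP(Period 0)·Q(Period 0) = 1.78×53 + 11.58×92 + 1.16×377 + 1.17×252 + 3.67×41 = 94.34 + 1065.36 + 437.32 + 294.84 + 150.47 = 2042.33
Index = 2226.91 / 2042.33 × 100 = 109.0377

109.04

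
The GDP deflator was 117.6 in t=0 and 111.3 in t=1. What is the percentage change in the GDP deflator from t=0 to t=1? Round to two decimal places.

-5.36%

Change = (111.3 − 117.6) / 117.6 × 100
       = -6.3 / 117.6 × 100 = -5.3571%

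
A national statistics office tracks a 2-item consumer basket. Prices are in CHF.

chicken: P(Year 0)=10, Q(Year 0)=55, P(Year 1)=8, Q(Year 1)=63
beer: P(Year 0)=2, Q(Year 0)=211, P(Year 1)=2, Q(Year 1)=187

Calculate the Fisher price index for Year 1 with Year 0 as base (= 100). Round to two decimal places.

88.06

Laspeyres component (base-period weights):
ΣP(Year 1)Q(Year 0) = 8×55 + 2×211 = 440 + 422 = 862
ΣP(Year 0)Q(Year 0) = 10×55 + 2×211 = 550 + 422 = 972
L = 862 / 972 × 100 = 88.6831
Paasche component (current-period weights):
ΣP(Year 1)Q(Year 1) = 8×63 + 2×187 = 504 + 374 = 878
ΣP(Year 0)Q(Year 1) = 10×63 + 2×187 = 630 + 374 = 1004
P = 878 / 1004 × 100 = 87.4502
Fisher = √(L × P) = √(88.6831 × 87.4502) = 88.0645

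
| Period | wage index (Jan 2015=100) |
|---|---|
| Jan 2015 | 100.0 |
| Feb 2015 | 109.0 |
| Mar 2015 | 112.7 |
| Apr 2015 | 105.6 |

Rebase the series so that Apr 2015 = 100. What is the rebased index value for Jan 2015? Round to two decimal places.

Rebased(Jan 2015) = 100.0 / 105.6 × 100 = 94.6970

94.70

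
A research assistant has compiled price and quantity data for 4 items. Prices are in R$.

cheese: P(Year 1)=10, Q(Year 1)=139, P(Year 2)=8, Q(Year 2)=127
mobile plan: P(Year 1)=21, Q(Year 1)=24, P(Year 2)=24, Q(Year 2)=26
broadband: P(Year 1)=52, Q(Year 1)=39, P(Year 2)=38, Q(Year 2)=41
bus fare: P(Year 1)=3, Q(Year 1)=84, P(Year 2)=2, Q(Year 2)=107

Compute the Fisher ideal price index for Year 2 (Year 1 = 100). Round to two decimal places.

79.95

Laspeyres component (base-period weights):
ΣP(Year 2)Q(Year 1) = 8×139 + 24×24 + 38×39 + 2×84 = 1112 + 576 + 1482 + 168 = 3338
ΣP(Year 1)Q(Year 1) = 10×139 + 21×24 + 52×39 + 3×84 = 1390 + 504 + 2028 + 252 = 4174
L = 3338 / 4174 × 100 = 79.9713
Paasche component (current-period weights):
ΣP(Year 2)Q(Year 2) = 8×127 + 24×26 + 38×41 + 2×107 = 1016 + 624 + 1558 + 214 = 3412
ΣP(Year 1)Q(Year 2) = 10×127 + 21×26 + 52×41 + 3×107 = 1270 + 546 + 2132 + 321 = 4269
P = 3412 / 4269 × 100 = 79.9250
Fisher = √(L × P) = √(79.9713 × 79.9250) = 79.9481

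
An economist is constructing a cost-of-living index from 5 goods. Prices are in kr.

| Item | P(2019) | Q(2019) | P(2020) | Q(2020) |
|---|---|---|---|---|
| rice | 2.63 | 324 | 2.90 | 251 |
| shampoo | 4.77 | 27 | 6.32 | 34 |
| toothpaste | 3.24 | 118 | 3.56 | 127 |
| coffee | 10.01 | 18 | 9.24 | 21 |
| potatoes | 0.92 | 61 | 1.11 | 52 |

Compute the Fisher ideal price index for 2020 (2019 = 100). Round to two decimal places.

110.34

Laspeyres component (base-period weights):
ΣP(2020)Q(2019) = 2.90×324 + 6.32×27 + 3.56×118 + 9.24×18 + 1.11×61 = 939.6 + 170.64 + 420.08 + 166.32 + 67.71 = 1764.35
ΣP(2019)Q(2019) = 2.63×324 + 4.77×27 + 3.24×118 + 10.01×18 + 0.92×61 = 852.12 + 128.79 + 382.32 + 180.18 + 56.12 = 1599.53
L = 1764.35 / 1599.53 × 100 = 110.3043
Paasche component (current-period weights):
ΣP(2020)Q(2020) = 2.90×251 + 6.32×34 + 3.56×127 + 9.24×21 + 1.11×52 = 727.9 + 214.88 + 452.12 + 194.04 + 57.72 = 1646.66
ΣP(2019)Q(2020) = 2.63×251 + 4.77×34 + 3.24×127 + 10.01×21 + 0.92×52 = 660.13 + 162.18 + 411.48 + 210.21 + 47.84 = 1491.84
P = 1646.66 / 1491.84 × 100 = 110.3778
Fisher = √(L × P) = √(110.3043 × 110.3778) = 110.3410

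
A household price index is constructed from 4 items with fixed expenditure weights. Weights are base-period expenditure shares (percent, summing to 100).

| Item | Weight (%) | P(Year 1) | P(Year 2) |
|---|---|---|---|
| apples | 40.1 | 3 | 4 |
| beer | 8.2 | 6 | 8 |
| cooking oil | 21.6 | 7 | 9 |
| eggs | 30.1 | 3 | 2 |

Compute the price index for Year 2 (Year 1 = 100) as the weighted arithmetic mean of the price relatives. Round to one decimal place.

apples: 40.1 × (4/3) = 40.1 × 1.333333 = 53.4667
beer: 8.2 × (8/6) = 8.2 × 1.333333 = 10.9333
cooking oil: 21.6 × (9/7) = 21.6 × 1.285714 = 27.7714
eggs: 30.1 × (2/3) = 30.1 × 0.666667 = 20.0667
Index = Σ wᵢ·(p₁ᵢ/p₀ᵢ) = 53.4667 + 10.9333 + 27.7714 + 20.0667 = 112.2381

112.2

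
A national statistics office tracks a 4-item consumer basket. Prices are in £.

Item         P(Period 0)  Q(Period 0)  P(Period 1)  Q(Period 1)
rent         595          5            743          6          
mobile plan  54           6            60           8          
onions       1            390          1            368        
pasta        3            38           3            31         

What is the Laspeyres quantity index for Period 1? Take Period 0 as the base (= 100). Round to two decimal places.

117.35

Laspeyres quantity index uses base-period prices as weights.
ΣP(Period 0)·Q(Period 1) = 595×6 + 54×8 + 1×368 + 3×31 = 3570 + 432 + 368 + 93 = 4463
ΣP(Period 0)·Q(Period 0) = 595×5 + 54×6 + 1×390 + 3×38 = 2975 + 324 + 390 + 114 = 3803
Index = 4463 / 3803 × 100 = 117.3547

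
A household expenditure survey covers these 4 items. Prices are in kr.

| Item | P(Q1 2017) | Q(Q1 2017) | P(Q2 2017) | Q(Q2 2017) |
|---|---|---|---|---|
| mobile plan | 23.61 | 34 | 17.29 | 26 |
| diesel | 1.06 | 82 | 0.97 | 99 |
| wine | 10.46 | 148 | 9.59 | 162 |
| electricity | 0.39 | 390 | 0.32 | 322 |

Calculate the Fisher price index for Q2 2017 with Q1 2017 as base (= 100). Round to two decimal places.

Laspeyres component (base-period weights):
ΣP(Q2 2017)Q(Q1 2017) = 17.29×34 + 0.97×82 + 9.59×148 + 0.32×390 = 587.86 + 79.54 + 1419.32 + 124.8 = 2211.52
ΣP(Q1 2017)Q(Q1 2017) = 23.61×34 + 1.06×82 + 10.46×148 + 0.39×390 = 802.74 + 86.92 + 1548.08 + 152.1 = 2589.84
L = 2211.52 / 2589.84 × 100 = 85.3921
Paasche component (current-period weights):
ΣP(Q2 2017)Q(Q2 2017) = 17.29×26 + 0.97×99 + 9.59×162 + 0.32×322 = 449.54 + 96.03 + 1553.58 + 103.04 = 2202.19
ΣP(Q1 2017)Q(Q2 2017) = 23.61×26 + 1.06×99 + 10.46×162 + 0.39×322 = 613.86 + 104.94 + 1694.52 + 125.58 = 2538.9
P = 2202.19 / 2538.9 × 100 = 86.7380
Fisher = √(L × P) = √(85.3921 × 86.7380) = 86.0624

86.06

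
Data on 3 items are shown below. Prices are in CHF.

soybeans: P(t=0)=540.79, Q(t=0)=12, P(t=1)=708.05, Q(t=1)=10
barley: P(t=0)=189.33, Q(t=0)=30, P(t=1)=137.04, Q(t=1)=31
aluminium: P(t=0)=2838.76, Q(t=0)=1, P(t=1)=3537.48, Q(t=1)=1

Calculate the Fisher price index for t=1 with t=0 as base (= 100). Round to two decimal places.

Laspeyres component (base-period weights):
ΣP(t=1)Q(t=0) = 708.05×12 + 137.04×30 + 3537.48×1 = 8496.6 + 4111.2 + 3537.48 = 16145.28
ΣP(t=0)Q(t=0) = 540.79×12 + 189.33×30 + 2838.76×1 = 6489.48 + 5679.9 + 2838.76 = 15008.14
L = 16145.28 / 15008.14 × 100 = 107.5768
Paasche component (current-period weights):
ΣP(t=1)Q(t=1) = 708.05×10 + 137.04×31 + 3537.48×1 = 7080.5 + 4248.24 + 3537.48 = 14866.22
ΣP(t=0)Q(t=1) = 540.79×10 + 189.33×31 + 2838.76×1 = 5407.9 + 5869.23 + 2838.76 = 14115.89
P = 14866.22 / 14115.89 × 100 = 105.3155
Fisher = √(L × P) = √(107.5768 × 105.3155) = 106.4402

106.44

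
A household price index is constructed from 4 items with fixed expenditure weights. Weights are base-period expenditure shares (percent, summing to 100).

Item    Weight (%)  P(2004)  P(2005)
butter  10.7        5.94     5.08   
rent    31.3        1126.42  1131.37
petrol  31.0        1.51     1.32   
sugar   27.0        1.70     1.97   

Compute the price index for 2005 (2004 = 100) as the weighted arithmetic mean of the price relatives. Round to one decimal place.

99.0

butter: 10.7 × (5.08/5.94) = 10.7 × 0.855219 = 9.1508
rent: 31.3 × (1131.37/1126.42) = 31.3 × 1.004394 = 31.4375
petrol: 31.0 × (1.32/1.51) = 31.0 × 0.874172 = 27.0993
sugar: 27.0 × (1.97/1.70) = 27.0 × 1.158824 = 31.2882
Index = Σ wᵢ·(p₁ᵢ/p₀ᵢ) = 9.1508 + 31.4375 + 27.0993 + 31.2882 = 98.9760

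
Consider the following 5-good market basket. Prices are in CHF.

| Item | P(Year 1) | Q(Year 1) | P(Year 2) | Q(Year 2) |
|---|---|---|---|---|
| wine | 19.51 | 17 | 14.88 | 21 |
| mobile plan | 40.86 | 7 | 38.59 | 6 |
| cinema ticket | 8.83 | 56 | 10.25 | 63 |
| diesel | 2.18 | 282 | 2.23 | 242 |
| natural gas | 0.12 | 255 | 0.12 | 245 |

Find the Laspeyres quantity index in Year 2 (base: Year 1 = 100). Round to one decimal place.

Laspeyres quantity index uses base-period prices as weights.
ΣP(Year 1)·Q(Year 2) = 19.51×21 + 40.86×6 + 8.83×63 + 2.18×242 + 0.12×245 = 409.71 + 245.16 + 556.29 + 527.56 + 29.4 = 1768.12
ΣP(Year 1)·Q(Year 1) = 19.51×17 + 40.86×7 + 8.83×56 + 2.18×282 + 0.12×255 = 331.67 + 286.02 + 494.48 + 614.76 + 30.6 = 1757.53
Index = 1768.12 / 1757.53 × 100 = 100.6026

100.6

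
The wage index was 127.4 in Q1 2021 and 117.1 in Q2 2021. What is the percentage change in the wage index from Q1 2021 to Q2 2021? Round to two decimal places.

Change = (117.1 − 127.4) / 127.4 × 100
       = -10.3 / 127.4 × 100 = -8.0848%

-8.08%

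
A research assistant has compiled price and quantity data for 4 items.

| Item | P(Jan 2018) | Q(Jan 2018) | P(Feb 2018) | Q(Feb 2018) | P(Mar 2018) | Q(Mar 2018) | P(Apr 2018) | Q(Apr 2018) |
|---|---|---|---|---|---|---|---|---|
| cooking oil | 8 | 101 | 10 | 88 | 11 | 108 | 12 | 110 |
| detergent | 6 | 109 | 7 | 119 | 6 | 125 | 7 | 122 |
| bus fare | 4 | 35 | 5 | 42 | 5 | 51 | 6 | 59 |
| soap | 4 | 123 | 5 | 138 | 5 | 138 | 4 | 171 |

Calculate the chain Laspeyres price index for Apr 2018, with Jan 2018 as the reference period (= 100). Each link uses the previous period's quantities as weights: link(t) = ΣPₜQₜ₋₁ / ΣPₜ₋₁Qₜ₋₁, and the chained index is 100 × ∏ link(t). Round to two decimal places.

127.07

Link Jan 2018→Feb 2018:
ΣP(Feb 2018)Q(Jan 2018) = 10×101 + 7×109 + 5×35 + 5×123 = 1010 + 763 + 175 + 615 = 2563
ΣP(Jan 2018)Q(Jan 2018) = 8×101 + 6×109 + 4×35 + 4×123 = 808 + 654 + 140 + 492 = 2094
link = 2563/2094 = 1.223973
Link Feb 2018→Mar 2018:
ΣP(Mar 2018)Q(Feb 2018) = 11×88 + 6×119 + 5×42 + 5×138 = 968 + 714 + 210 + 690 = 2582
ΣP(Feb 2018)Q(Feb 2018) = 10×88 + 7×119 + 5×42 + 5×138 = 880 + 833 + 210 + 690 = 2613
link = 2582/2613 = 0.988136
Link Mar 2018→Apr 2018:
ΣP(Apr 2018)Q(Mar 2018) = 12×108 + 7×125 + 6×51 + 4×138 = 1296 + 875 + 306 + 552 = 3029
ΣP(Mar 2018)Q(Mar 2018) = 11×108 + 6×125 + 5×51 + 5×138 = 1188 + 750 + 255 + 690 = 2883
link = 3029/2883 = 1.050642
Chained index = 100 × 1.223973 × 0.988136 × 1.050642 = 127.0701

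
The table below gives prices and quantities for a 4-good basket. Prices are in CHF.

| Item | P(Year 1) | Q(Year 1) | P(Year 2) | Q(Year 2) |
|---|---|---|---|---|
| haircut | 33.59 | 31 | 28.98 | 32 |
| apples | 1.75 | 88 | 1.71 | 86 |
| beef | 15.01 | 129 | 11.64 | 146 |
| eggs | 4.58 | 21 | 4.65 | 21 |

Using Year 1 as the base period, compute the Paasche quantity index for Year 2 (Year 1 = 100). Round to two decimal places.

108.44

Paasche quantity index uses current-period prices as weights.
ΣP(Year 2)·Q(Year 2) = 28.98×32 + 1.71×86 + 11.64×146 + 4.65×21 = 927.36 + 147.06 + 1699.44 + 97.65 = 2871.51
ΣP(Year 2)·Q(Year 1) = 28.98×31 + 1.71×88 + 11.64×129 + 4.65×21 = 898.38 + 150.48 + 1501.56 + 97.65 = 2648.07
Index = 2871.51 / 2648.07 × 100 = 108.4378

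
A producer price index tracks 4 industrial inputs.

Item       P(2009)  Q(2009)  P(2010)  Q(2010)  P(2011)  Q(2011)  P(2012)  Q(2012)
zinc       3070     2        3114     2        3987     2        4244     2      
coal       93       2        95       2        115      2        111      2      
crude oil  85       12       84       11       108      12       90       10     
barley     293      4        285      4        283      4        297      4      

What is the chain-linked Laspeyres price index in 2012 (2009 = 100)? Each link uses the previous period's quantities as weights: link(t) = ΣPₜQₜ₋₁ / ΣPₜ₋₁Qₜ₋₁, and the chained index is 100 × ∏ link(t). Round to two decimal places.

128.83

Link 2009→2010:
ΣP(2010)Q(2009) = 3114×2 + 95×2 + 84×12 + 285×4 = 6228 + 190 + 1008 + 1140 = 8566
ΣP(2009)Q(2009) = 3070×2 + 93×2 + 85×12 + 293×4 = 6140 + 186 + 1020 + 1172 = 8518
link = 8566/8518 = 1.005635
Link 2010→2011:
ΣP(2011)Q(2010) = 3987×2 + 115×2 + 108×11 + 283×4 = 7974 + 230 + 1188 + 1132 = 10524
ΣP(2010)Q(2010) = 3114×2 + 95×2 + 84×11 + 285×4 = 6228 + 190 + 924 + 1140 = 8482
link = 10524/8482 = 1.240745
Link 2011→2012:
ΣP(2012)Q(2011) = 4244×2 + 111×2 + 90×12 + 297×4 = 8488 + 222 + 1080 + 1188 = 10978
ΣP(2011)Q(2011) = 3987×2 + 115×2 + 108×12 + 283×4 = 7974 + 230 + 1296 + 1132 = 10632
link = 10978/10632 = 1.032543
Chained index = 100 × 1.005635 × 1.240745 × 1.032543 = 128.8342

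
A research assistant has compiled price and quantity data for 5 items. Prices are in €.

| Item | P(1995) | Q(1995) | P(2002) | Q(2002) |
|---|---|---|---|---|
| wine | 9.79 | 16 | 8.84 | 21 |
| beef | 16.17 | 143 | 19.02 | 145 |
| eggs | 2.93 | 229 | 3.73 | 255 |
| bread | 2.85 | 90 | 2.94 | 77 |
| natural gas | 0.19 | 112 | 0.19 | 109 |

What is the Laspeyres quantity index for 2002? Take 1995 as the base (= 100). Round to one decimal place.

103.5

Laspeyres quantity index uses base-period prices as weights.
ΣP(1995)·Q(2002) = 9.79×21 + 16.17×145 + 2.93×255 + 2.85×77 + 0.19×109 = 205.59 + 2344.65 + 747.15 + 219.45 + 20.71 = 3537.55
ΣP(1995)·Q(1995) = 9.79×16 + 16.17×143 + 2.93×229 + 2.85×90 + 0.19×112 = 156.64 + 2312.31 + 670.97 + 256.5 + 21.28 = 3417.7
Index = 3537.55 / 3417.7 × 100 = 103.5067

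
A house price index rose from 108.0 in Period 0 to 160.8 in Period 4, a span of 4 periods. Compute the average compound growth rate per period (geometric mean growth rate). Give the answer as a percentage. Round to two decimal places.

10.46%

Growth factor = (160.8/108.0)^(1/4) = (1.488889)^(1/4) = 1.104627
Growth rate = 1.104627 − 1 = 0.104627 = 10.4627%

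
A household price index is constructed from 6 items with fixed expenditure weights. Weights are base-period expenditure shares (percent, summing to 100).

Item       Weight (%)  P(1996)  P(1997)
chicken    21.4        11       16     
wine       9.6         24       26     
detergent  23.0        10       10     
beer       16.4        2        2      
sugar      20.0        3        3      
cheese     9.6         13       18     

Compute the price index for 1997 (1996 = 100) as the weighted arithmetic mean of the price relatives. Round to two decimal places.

114.22

chicken: 21.4 × (16/11) = 21.4 × 1.454545 = 31.1273
wine: 9.6 × (26/24) = 9.6 × 1.083333 = 10.4000
detergent: 23.0 × (10/10) = 23.0 × 1.000000 = 23.0000
beer: 16.4 × (2/2) = 16.4 × 1.000000 = 16.4000
sugar: 20.0 × (3/3) = 20.0 × 1.000000 = 20.0000
cheese: 9.6 × (18/13) = 9.6 × 1.384615 = 13.2923
Index = Σ wᵢ·(p₁ᵢ/p₀ᵢ) = 31.1273 + 10.4000 + 23.0000 + 16.4000 + 20.0000 + 13.2923 = 114.2196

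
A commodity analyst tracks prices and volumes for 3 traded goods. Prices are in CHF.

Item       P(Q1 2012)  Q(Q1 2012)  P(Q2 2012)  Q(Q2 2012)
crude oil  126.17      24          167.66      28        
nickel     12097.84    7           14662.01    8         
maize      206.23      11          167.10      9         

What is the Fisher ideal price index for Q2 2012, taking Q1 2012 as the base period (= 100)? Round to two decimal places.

Laspeyres component (base-period weights):
ΣP(Q2 2012)Q(Q1 2012) = 167.66×24 + 14662.01×7 + 167.10×11 = 4023.84 + 102634.07 + 1838.1 = 108496.01
ΣP(Q1 2012)Q(Q1 2012) = 126.17×24 + 12097.84×7 + 206.23×11 = 3028.08 + 84684.88 + 2268.53 = 89981.49
L = 108496.01 / 89981.49 × 100 = 120.5759
Paasche component (current-period weights):
ΣP(Q2 2012)Q(Q2 2012) = 167.66×28 + 14662.01×8 + 167.10×9 = 4694.48 + 117296.08 + 1503.9 = 123494.46
ΣP(Q1 2012)Q(Q2 2012) = 126.17×28 + 12097.84×8 + 206.23×9 = 3532.76 + 96782.72 + 1856.07 = 102171.55
P = 123494.46 / 102171.55 × 100 = 120.8697
Fisher = √(L × P) = √(120.5759 × 120.8697) = 120.7227

120.72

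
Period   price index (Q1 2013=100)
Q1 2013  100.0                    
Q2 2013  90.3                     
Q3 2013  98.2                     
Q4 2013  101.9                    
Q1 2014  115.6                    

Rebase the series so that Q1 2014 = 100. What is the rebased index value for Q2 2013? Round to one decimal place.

Rebased(Q2 2013) = 90.3 / 115.6 × 100 = 78.1142

78.1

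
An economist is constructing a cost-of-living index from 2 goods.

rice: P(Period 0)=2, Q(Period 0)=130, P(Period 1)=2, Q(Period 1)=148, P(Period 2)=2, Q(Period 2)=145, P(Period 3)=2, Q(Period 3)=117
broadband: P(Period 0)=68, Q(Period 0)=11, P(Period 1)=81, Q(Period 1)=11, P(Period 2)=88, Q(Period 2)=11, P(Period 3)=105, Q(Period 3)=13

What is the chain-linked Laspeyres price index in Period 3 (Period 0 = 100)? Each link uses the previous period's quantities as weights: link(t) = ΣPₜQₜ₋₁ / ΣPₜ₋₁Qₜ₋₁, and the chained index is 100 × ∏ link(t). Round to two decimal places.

Link Period 0→Period 1:
ΣP(Period 1)Q(Period 0) = 2×130 + 81×11 = 260 + 891 = 1151
ΣP(Period 0)Q(Period 0) = 2×130 + 68×11 = 260 + 748 = 1008
link = 1151/1008 = 1.141865
Link Period 1→Period 2:
ΣP(Period 2)Q(Period 1) = 2×148 + 88×11 = 296 + 968 = 1264
ΣP(Period 1)Q(Period 1) = 2×148 + 81×11 = 296 + 891 = 1187
link = 1264/1187 = 1.064869
Link Period 2→Period 3:
ΣP(Period 3)Q(Period 2) = 2×145 + 105×11 = 290 + 1155 = 1445
ΣP(Period 2)Q(Period 2) = 2×145 + 88×11 = 290 + 968 = 1258
link = 1445/1258 = 1.148649
Chained index = 100 × 1.141865 × 1.064869 × 1.148649 = 139.6685

139.67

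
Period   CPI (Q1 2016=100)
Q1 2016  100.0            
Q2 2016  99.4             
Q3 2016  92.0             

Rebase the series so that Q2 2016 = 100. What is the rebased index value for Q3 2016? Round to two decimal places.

92.56

Rebased(Q3 2016) = 92.0 / 99.4 × 100 = 92.5553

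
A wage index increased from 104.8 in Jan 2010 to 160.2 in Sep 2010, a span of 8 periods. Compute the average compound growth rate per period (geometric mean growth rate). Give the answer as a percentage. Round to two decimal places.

5.45%

Growth factor = (160.2/104.8)^(1/8) = (1.528626)^(1/8) = 1.054478
Growth rate = 1.054478 − 1 = 0.054478 = 5.4478%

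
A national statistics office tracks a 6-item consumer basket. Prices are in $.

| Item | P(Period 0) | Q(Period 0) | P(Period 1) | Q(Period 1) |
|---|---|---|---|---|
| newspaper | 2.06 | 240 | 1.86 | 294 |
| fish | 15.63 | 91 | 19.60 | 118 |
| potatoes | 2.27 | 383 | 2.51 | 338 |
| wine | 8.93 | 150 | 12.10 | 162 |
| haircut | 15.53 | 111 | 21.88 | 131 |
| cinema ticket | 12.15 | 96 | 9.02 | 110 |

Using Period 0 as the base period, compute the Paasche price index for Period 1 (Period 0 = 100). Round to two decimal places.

Paasche price index uses current-period quantities as weights.
ΣP(Period 1)·Q(Period 1) = 1.86×294 + 19.60×118 + 2.51×338 + 12.10×162 + 21.88×131 + 9.02×110 = 546.84 + 2312.8 + 848.38 + 1960.2 + 2866.28 + 992.2 = 9526.7
ΣP(Period 0)·Q(Period 1) = 2.06×294 + 15.63×118 + 2.27×338 + 8.93×162 + 15.53×131 + 12.15×110 = 605.64 + 1844.34 + 767.26 + 1446.66 + 2034.43 + 1336.5 = 8034.83
Index = 9526.7 / 8034.83 × 100 = 118.5675

118.57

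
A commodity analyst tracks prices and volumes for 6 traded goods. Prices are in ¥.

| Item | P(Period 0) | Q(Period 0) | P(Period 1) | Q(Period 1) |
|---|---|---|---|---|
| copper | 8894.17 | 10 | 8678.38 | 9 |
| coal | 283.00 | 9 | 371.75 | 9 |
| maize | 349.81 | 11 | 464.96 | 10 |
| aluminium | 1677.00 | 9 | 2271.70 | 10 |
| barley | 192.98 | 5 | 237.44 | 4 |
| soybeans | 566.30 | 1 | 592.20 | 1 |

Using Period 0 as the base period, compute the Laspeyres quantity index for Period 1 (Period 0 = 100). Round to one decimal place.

Laspeyres quantity index uses base-period prices as weights.
ΣP(Period 0)·Q(Period 1) = 8894.17×9 + 283.00×9 + 349.81×10 + 1677.00×10 + 192.98×4 + 566.30×1 = 80047.53 + 2547 + 3498.1 + 16770 + 771.92 + 566.3 = 104200.85
ΣP(Period 0)·Q(Period 0) = 8894.17×10 + 283.00×9 + 349.81×11 + 1677.00×9 + 192.98×5 + 566.30×1 = 88941.7 + 2547 + 3847.91 + 15093 + 964.9 + 566.3 = 111960.81
Index = 104200.85 / 111960.81 × 100 = 93.0690

93.1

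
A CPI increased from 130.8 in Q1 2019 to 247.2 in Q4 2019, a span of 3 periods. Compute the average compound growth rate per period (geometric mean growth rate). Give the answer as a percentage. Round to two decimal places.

23.64%

Growth factor = (247.2/130.8)^(1/3) = (1.889908)^(1/3) = 1.236366
Growth rate = 1.236366 − 1 = 0.236366 = 23.6366%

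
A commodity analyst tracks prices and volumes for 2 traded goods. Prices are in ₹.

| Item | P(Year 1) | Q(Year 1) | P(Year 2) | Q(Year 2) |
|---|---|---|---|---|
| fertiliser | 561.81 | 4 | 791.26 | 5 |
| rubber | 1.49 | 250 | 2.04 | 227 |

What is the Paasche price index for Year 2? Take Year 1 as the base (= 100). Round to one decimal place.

Paasche price index uses current-period quantities as weights.
ΣP(Year 2)·Q(Year 2) = 791.26×5 + 2.04×227 = 3956.3 + 463.08 = 4419.38
ΣP(Year 1)·Q(Year 2) = 561.81×5 + 1.49×227 = 2809.05 + 338.23 = 3147.28
Index = 4419.38 / 3147.28 × 100 = 140.4190

140.4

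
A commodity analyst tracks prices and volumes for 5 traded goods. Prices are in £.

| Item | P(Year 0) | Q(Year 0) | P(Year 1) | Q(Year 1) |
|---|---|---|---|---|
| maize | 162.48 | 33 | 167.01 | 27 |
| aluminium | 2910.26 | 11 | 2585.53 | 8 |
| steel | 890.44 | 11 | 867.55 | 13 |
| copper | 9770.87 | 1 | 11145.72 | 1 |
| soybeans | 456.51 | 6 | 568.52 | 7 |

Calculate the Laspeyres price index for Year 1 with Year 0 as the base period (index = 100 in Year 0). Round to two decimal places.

Laspeyres price index uses base-period quantities as weights.
ΣP(Year 1)·Q(Year 0) = 167.01×33 + 2585.53×11 + 867.55×11 + 11145.72×1 + 568.52×6 = 5511.33 + 28440.83 + 9543.05 + 11145.72 + 3411.12 = 58052.05
ΣP(Year 0)·Q(Year 0) = 162.48×33 + 2910.26×11 + 890.44×11 + 9770.87×1 + 456.51×6 = 5361.84 + 32012.86 + 9794.84 + 9770.87 + 2739.06 = 59679.47
Index = 58052.05 / 59679.47 × 100 = 97.2731

97.27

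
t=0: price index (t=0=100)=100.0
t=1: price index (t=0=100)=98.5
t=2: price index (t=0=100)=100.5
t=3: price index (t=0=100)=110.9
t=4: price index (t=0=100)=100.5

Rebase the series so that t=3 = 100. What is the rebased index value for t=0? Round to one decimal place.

Rebased(t=0) = 100.0 / 110.9 × 100 = 90.1713

90.2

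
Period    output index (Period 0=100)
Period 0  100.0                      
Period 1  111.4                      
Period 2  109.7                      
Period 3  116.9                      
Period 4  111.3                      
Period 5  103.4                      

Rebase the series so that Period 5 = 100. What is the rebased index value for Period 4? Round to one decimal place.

107.6

Rebased(Period 4) = 111.3 / 103.4 × 100 = 107.6402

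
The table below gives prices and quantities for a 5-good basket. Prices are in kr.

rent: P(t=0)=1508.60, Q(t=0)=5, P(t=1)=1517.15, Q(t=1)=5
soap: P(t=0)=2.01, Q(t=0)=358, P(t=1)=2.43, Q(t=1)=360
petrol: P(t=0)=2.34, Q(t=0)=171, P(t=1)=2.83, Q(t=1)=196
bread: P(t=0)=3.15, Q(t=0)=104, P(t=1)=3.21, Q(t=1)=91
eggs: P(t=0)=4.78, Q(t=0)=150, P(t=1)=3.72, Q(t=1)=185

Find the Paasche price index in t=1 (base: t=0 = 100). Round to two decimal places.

101.00

Paasche price index uses current-period quantities as weights.
ΣP(t=1)·Q(t=1) = 1517.15×5 + 2.43×360 + 2.83×196 + 3.21×91 + 3.72×185 = 7585.75 + 874.8 + 554.68 + 292.11 + 688.2 = 9995.54
ΣP(t=0)·Q(t=1) = 1508.60×5 + 2.01×360 + 2.34×196 + 3.15×91 + 4.78×185 = 7543 + 723.6 + 458.64 + 286.65 + 884.3 = 9896.19
Index = 9995.54 / 9896.19 × 100 = 101.0039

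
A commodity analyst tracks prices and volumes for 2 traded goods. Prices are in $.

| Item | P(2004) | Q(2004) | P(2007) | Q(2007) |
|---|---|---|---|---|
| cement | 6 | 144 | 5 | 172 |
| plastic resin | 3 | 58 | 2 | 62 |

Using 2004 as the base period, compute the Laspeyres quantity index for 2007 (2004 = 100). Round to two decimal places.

Laspeyres quantity index uses base-period prices as weights.
ΣP(2004)·Q(2007) = 6×172 + 3×62 = 1032 + 186 = 1218
ΣP(2004)·Q(2004) = 6×144 + 3×58 = 864 + 174 = 1038
Index = 1218 / 1038 × 100 = 117.3410

117.34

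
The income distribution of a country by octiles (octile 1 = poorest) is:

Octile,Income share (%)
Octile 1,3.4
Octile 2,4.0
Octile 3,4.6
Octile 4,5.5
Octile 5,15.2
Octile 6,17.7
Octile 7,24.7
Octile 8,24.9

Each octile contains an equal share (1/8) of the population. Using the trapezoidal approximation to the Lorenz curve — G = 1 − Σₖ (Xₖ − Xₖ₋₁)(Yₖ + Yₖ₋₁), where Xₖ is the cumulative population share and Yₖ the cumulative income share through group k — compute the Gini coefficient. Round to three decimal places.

0.379

Cumulative income shares Yₖ: 0.0340, 0.0740, 0.1200, 0.1750, 0.3270, 0.5040, 0.7510, 1.0000
Σ (Xₖ−Xₖ₋₁)(Yₖ+Yₖ₋₁) = (1/8)(0.0340+0.0000) + (1/8)(0.0740+0.0340) + (1/8)(0.1200+0.0740) + (1/8)(0.1750+0.1200) + (1/8)(0.3270+0.1750) + (1/8)(0.5040+0.3270) + (1/8)(0.7510+0.5040) + (1/8)(1.0000+0.7510)
  = 0.0043 + 0.0135 + 0.0243 + 0.0369 + 0.0628 + 0.1039 + 0.1569 + 0.2189 = 0.6212
G = 1 − 0.6212 = 0.3788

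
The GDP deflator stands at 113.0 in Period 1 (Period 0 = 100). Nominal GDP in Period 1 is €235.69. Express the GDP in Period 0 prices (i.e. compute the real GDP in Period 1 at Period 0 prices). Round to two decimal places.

208.58

Real = Nominal ÷ (Index/100) = 235.69 ÷ (113.0/100)
     = 235.69 ÷ 1.130 = 208.5752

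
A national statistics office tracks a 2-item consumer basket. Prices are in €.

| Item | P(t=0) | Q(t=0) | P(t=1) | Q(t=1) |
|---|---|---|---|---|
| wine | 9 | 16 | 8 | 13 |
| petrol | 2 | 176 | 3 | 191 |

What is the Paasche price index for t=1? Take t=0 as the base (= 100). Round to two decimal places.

Paasche price index uses current-period quantities as weights.
ΣP(t=1)·Q(t=1) = 8×13 + 3×191 = 104 + 573 = 677
ΣP(t=0)·Q(t=1) = 9×13 + 2×191 = 117 + 382 = 499
Index = 677 / 499 × 100 = 135.6713

135.67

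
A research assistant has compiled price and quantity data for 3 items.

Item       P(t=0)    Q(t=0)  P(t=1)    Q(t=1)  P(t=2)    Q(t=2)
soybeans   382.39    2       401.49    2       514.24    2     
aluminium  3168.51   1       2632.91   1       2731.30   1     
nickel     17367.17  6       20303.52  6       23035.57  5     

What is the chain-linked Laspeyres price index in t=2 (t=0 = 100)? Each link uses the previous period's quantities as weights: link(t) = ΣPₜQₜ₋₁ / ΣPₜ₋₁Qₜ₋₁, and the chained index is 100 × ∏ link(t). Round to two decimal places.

Link t=0→t=1:
ΣP(t=1)Q(t=0) = 401.49×2 + 2632.91×1 + 20303.52×6 = 802.98 + 2632.91 + 121821.12 = 125257.01
ΣP(t=0)Q(t=0) = 382.39×2 + 3168.51×1 + 17367.17×6 = 764.78 + 3168.51 + 104203.02 = 108136.31
link = 125257.01/108136.31 = 1.158325
Link t=1→t=2:
ΣP(t=2)Q(t=1) = 514.24×2 + 2731.30×1 + 23035.57×6 = 1028.48 + 2731.3 + 138213.42 = 141973.2
ΣP(t=1)Q(t=1) = 401.49×2 + 2632.91×1 + 20303.52×6 = 802.98 + 2632.91 + 121821.12 = 125257.01
link = 141973.2/125257.01 = 1.133455
Chained index = 100 × 1.158325 × 1.133455 = 131.2910

131.29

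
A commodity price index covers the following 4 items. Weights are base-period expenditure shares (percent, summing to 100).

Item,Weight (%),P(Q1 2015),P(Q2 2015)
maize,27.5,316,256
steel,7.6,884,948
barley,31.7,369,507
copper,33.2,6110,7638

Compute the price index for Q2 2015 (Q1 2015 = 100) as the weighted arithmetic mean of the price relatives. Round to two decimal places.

maize: 27.5 × (256/316) = 27.5 × 0.810127 = 22.2785
steel: 7.6 × (948/884) = 7.6 × 1.072398 = 8.1502
barley: 31.7 × (507/369) = 31.7 × 1.373984 = 43.5553
copper: 33.2 × (7638/6110) = 33.2 × 1.250082 = 41.5027
Index = Σ wᵢ·(p₁ᵢ/p₀ᵢ) = 22.2785 + 8.1502 + 43.5553 + 41.5027 = 115.4867

115.49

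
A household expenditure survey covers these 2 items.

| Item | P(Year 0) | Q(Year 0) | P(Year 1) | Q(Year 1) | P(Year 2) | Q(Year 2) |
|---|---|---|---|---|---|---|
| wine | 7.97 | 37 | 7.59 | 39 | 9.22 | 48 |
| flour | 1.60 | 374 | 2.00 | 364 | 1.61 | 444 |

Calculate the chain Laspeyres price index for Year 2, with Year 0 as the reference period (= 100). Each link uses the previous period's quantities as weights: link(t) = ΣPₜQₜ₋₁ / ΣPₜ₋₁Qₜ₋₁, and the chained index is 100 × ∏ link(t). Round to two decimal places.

Link Year 0→Year 1:
ΣP(Year 1)Q(Year 0) = 7.59×37 + 2.00×374 = 280.83 + 748 = 1028.83
ΣP(Year 0)Q(Year 0) = 7.97×37 + 1.60×374 = 294.89 + 598.4 = 893.29
link = 1028.83/893.29 = 1.151731
Link Year 1→Year 2:
ΣP(Year 2)Q(Year 1) = 9.22×39 + 1.61×364 = 359.58 + 586.04 = 945.62
ΣP(Year 1)Q(Year 1) = 7.59×39 + 2.00×364 = 296.01 + 728 = 1024.01
link = 945.62/1024.01 = 0.923448
Chained index = 100 × 1.151731 × 0.923448 = 106.3564

106.36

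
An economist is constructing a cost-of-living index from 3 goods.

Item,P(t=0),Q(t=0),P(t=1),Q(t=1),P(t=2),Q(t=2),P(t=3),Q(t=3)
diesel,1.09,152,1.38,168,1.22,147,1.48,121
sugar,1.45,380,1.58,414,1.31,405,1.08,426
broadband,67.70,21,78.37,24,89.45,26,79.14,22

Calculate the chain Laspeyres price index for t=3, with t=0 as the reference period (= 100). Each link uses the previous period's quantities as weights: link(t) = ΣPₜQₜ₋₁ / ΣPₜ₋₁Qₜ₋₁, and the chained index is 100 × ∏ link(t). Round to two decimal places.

107.35

Link t=0→t=1:
ΣP(t=1)Q(t=0) = 1.38×152 + 1.58×380 + 78.37×21 = 209.76 + 600.4 + 1645.77 = 2455.93
ΣP(t=0)Q(t=0) = 1.09×152 + 1.45×380 + 67.70×21 = 165.68 + 551 + 1421.7 = 2138.38
link = 2455.93/2138.38 = 1.148500
Link t=1→t=2:
ΣP(t=2)Q(t=1) = 1.22×168 + 1.31×414 + 89.45×24 = 204.96 + 542.34 + 2146.8 = 2894.1
ΣP(t=1)Q(t=1) = 1.38×168 + 1.58×414 + 78.37×24 = 231.84 + 654.12 + 1880.88 = 2766.84
link = 2894.1/2766.84 = 1.045995
Link t=2→t=3:
ΣP(t=3)Q(t=2) = 1.48×147 + 1.08×405 + 79.14×26 = 217.56 + 437.4 + 2057.64 = 2712.6
ΣP(t=2)Q(t=2) = 1.22×147 + 1.31×405 + 89.45×26 = 179.34 + 530.55 + 2325.7 = 3035.59
link = 2712.6/3035.59 = 0.893599
Chained index = 100 × 1.148500 × 1.045995 × 0.893599 = 107.3503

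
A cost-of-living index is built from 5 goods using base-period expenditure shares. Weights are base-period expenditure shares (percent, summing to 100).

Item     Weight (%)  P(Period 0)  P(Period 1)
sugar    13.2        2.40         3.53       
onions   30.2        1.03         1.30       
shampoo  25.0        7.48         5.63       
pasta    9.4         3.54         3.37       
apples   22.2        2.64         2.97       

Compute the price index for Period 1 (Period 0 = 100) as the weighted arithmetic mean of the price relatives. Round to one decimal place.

sugar: 13.2 × (3.53/2.40) = 13.2 × 1.470833 = 19.4150
onions: 30.2 × (1.30/1.03) = 30.2 × 1.262136 = 38.1165
shampoo: 25.0 × (5.63/7.48) = 25.0 × 0.752674 = 18.8168
pasta: 9.4 × (3.37/3.54) = 9.4 × 0.951977 = 8.9486
apples: 22.2 × (2.97/2.64) = 22.2 × 1.125000 = 24.9750
Index = Σ wᵢ·(p₁ᵢ/p₀ᵢ) = 19.4150 + 38.1165 + 18.8168 + 8.9486 + 24.9750 = 110.2719

110.3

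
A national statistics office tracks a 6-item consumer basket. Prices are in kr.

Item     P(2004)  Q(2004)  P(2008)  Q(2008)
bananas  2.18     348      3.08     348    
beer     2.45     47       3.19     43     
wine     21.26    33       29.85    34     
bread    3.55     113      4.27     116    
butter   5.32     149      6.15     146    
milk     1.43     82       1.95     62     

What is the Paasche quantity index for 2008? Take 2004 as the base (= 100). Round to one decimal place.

Paasche quantity index uses current-period prices as weights.
ΣP(2008)·Q(2008) = 3.08×348 + 3.19×43 + 29.85×34 + 4.27×116 + 6.15×146 + 1.95×62 = 1071.84 + 137.17 + 1014.9 + 495.32 + 897.9 + 120.9 = 3738.03
ΣP(2008)·Q(2004) = 3.08×348 + 3.19×47 + 29.85×33 + 4.27×113 + 6.15×149 + 1.95×82 = 1071.84 + 149.93 + 985.05 + 482.51 + 916.35 + 159.9 = 3765.58
Index = 3738.03 / 3765.58 × 100 = 99.2684

99.3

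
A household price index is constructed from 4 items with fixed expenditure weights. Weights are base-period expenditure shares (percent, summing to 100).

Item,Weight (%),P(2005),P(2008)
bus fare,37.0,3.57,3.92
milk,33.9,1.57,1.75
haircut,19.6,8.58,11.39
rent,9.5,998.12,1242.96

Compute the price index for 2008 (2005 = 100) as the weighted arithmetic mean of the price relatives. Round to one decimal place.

116.3

bus fare: 37.0 × (3.92/3.57) = 37.0 × 1.098039 = 40.6275
milk: 33.9 × (1.75/1.57) = 33.9 × 1.114650 = 37.7866
haircut: 19.6 × (11.39/8.58) = 19.6 × 1.327506 = 26.0191
rent: 9.5 × (1242.96/998.12) = 9.5 × 1.245301 = 11.8304
Index = Σ wᵢ·(p₁ᵢ/p₀ᵢ) = 40.6275 + 37.7866 + 26.0191 + 11.8304 = 116.2636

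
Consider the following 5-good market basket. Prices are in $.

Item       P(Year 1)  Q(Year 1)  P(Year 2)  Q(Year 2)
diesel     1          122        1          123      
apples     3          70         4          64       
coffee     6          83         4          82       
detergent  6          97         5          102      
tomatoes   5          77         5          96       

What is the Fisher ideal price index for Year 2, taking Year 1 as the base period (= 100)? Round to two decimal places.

89.31

Laspeyres component (base-period weights):
ΣP(Year 2)Q(Year 1) = 1×122 + 4×70 + 4×83 + 5×97 + 5×77 = 122 + 280 + 332 + 485 + 385 = 1604
ΣP(Year 1)Q(Year 1) = 1×122 + 3×70 + 6×83 + 6×97 + 5×77 = 122 + 210 + 498 + 582 + 385 = 1797
L = 1604 / 1797 × 100 = 89.2599
Paasche component (current-period weights):
ΣP(Year 2)Q(Year 2) = 1×123 + 4×64 + 4×82 + 5×102 + 5×96 = 123 + 256 + 328 + 510 + 480 = 1697
ΣP(Year 1)Q(Year 2) = 1×123 + 3×64 + 6×82 + 6×102 + 5×96 = 123 + 192 + 492 + 612 + 480 = 1899
P = 1697 / 1899 × 100 = 89.3628
Fisher = √(L × P) = √(89.2599 × 89.3628) = 89.3113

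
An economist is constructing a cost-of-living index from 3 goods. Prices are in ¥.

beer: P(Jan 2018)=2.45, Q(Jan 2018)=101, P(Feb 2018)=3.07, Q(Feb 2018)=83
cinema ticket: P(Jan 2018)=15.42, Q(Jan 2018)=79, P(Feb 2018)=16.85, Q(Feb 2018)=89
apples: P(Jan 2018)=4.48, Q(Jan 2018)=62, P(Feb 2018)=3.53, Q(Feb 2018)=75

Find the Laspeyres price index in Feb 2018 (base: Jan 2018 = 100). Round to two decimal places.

Laspeyres price index uses base-period quantities as weights.
ΣP(Feb 2018)·Q(Jan 2018) = 3.07×101 + 16.85×79 + 3.53×62 = 310.07 + 1331.15 + 218.86 = 1860.08
ΣP(Jan 2018)·Q(Jan 2018) = 2.45×101 + 15.42×79 + 4.48×62 = 247.45 + 1218.18 + 277.76 = 1743.39
Index = 1860.08 / 1743.39 × 100 = 106.6933

106.69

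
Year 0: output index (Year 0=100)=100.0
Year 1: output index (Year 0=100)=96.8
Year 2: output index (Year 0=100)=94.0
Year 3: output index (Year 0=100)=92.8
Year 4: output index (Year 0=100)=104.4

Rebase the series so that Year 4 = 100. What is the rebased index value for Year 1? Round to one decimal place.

Rebased(Year 1) = 96.8 / 104.4 × 100 = 92.7203

92.7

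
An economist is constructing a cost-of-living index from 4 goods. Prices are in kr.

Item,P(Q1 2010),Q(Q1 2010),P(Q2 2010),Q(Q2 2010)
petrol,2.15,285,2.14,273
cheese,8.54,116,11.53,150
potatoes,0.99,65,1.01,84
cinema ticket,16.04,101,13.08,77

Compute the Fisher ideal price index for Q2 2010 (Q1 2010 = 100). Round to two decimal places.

104.11

Laspeyres component (base-period weights):
ΣP(Q2 2010)Q(Q1 2010) = 2.14×285 + 11.53×116 + 1.01×65 + 13.08×101 = 609.9 + 1337.48 + 65.65 + 1321.08 = 3334.11
ΣP(Q1 2010)Q(Q1 2010) = 2.15×285 + 8.54×116 + 0.99×65 + 16.04×101 = 612.75 + 990.64 + 64.35 + 1620.04 = 3287.78
L = 3334.11 / 3287.78 × 100 = 101.4092
Paasche component (current-period weights):
ΣP(Q2 2010)Q(Q2 2010) = 2.14×273 + 11.53×150 + 1.01×84 + 13.08×77 = 584.22 + 1729.5 + 84.84 + 1007.16 = 3405.72
ΣP(Q1 2010)Q(Q2 2010) = 2.15×273 + 8.54×150 + 0.99×84 + 16.04×77 = 586.95 + 1281 + 83.16 + 1235.08 = 3186.19
P = 3405.72 / 3186.19 × 100 = 106.8900
Fisher = √(L × P) = √(101.4092 × 106.8900) = 104.1135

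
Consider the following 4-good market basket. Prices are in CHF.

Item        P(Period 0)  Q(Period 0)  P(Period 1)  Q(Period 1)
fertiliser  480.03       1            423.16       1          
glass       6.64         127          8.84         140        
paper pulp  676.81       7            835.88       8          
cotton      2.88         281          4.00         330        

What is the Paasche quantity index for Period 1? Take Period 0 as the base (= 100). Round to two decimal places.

Paasche quantity index uses current-period prices as weights.
ΣP(Period 1)·Q(Period 1) = 423.16×1 + 8.84×140 + 835.88×8 + 4.00×330 = 423.16 + 1237.6 + 6687.04 + 1320 = 9667.8
ΣP(Period 1)·Q(Period 0) = 423.16×1 + 8.84×127 + 835.88×7 + 4.00×281 = 423.16 + 1122.68 + 5851.16 + 1124 = 8521
Index = 9667.8 / 8521 × 100 = 113.4585

113.46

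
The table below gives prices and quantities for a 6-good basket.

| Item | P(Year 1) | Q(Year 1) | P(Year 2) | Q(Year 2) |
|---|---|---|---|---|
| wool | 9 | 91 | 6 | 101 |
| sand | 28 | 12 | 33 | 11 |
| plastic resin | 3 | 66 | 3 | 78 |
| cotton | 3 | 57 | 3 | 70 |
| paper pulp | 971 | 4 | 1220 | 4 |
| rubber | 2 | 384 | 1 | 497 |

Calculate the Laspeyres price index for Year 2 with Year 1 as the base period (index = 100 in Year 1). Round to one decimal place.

Laspeyres price index uses base-period quantities as weights.
ΣP(Year 2)·Q(Year 1) = 6×91 + 33×12 + 3×66 + 3×57 + 1220×4 + 1×384 = 546 + 396 + 198 + 171 + 4880 + 384 = 6575
ΣP(Year 1)·Q(Year 1) = 9×91 + 28×12 + 3×66 + 3×57 + 971×4 + 2×384 = 819 + 336 + 198 + 171 + 3884 + 768 = 6176
Index = 6575 / 6176 × 100 = 106.4605

106.5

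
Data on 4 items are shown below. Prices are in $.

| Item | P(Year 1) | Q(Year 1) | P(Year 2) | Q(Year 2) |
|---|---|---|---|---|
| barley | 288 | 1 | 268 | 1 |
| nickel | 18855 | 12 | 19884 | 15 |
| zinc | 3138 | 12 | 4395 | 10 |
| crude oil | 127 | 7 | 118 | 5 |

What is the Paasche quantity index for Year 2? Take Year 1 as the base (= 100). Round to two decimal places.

Paasche quantity index uses current-period prices as weights.
ΣP(Year 2)·Q(Year 2) = 268×1 + 19884×15 + 4395×10 + 118×5 = 268 + 298260 + 43950 + 590 = 343068
ΣP(Year 2)·Q(Year 1) = 268×1 + 19884×12 + 4395×12 + 118×7 = 268 + 238608 + 52740 + 826 = 292442
Index = 343068 / 292442 × 100 = 117.3115

117.31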